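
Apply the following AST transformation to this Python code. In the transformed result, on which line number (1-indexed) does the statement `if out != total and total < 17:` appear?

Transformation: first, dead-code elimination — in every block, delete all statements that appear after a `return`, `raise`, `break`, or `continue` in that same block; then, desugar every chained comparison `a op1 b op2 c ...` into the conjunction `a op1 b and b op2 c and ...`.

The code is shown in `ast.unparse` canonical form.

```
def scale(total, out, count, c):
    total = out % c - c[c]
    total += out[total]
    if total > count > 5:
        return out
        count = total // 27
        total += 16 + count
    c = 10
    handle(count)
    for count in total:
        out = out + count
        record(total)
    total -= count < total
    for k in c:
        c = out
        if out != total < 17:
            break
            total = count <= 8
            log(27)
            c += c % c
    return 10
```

Transformed code:
def scale(total, out, count, c):
    total = out % c - c[c]
    total += out[total]
    if total > count and count > 5:
        return out
    c = 10
    handle(count)
    for count in total:
        out = out + count
        record(total)
    total -= count < total
    for k in c:
        c = out
        if out != total and total < 17:
            break
    return 10

14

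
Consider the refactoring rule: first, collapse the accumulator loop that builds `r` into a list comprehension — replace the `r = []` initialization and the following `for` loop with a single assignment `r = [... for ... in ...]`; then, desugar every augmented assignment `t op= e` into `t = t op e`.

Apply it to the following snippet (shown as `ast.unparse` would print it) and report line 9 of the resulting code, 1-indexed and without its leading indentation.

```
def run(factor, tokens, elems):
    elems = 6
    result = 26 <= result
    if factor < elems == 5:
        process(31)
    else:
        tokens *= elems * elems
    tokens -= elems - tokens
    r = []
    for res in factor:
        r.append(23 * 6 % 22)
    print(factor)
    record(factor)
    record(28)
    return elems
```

Transformed code:
def run(factor, tokens, elems):
    elems = 6
    result = 26 <= result
    if factor < elems == 5:
        process(31)
    else:
        tokens = tokens * (elems * elems)
    tokens = tokens - (elems - tokens)
    r = [23 * 6 % 22 for res in factor]
    print(factor)
    record(factor)
    record(28)
    return elems

r = [23 * 6 % 22 for res in factor]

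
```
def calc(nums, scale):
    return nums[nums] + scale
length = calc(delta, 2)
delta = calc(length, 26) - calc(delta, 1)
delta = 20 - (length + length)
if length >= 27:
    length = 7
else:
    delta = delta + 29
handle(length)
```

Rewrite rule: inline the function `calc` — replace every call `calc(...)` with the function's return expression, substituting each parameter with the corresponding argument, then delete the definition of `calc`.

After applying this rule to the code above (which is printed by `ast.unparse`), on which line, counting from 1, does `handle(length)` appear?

8

Transformed code:
length = delta[delta] + 2
delta = length[length] + 26 - (delta[delta] + 1)
delta = 20 - (length + length)
if length >= 27:
    length = 7
else:
    delta = delta + 29
handle(length)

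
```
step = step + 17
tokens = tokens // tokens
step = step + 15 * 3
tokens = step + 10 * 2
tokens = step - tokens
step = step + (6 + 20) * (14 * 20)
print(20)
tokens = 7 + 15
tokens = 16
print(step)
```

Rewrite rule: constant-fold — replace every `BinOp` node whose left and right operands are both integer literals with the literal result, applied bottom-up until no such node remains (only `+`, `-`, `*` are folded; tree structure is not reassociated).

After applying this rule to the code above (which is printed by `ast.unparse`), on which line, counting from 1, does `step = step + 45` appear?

Transformed code:
step = step + 17
tokens = tokens // tokens
step = step + 45
tokens = step + 20
tokens = step - tokens
step = step + 7280
print(20)
tokens = 22
tokens = 16
print(step)

3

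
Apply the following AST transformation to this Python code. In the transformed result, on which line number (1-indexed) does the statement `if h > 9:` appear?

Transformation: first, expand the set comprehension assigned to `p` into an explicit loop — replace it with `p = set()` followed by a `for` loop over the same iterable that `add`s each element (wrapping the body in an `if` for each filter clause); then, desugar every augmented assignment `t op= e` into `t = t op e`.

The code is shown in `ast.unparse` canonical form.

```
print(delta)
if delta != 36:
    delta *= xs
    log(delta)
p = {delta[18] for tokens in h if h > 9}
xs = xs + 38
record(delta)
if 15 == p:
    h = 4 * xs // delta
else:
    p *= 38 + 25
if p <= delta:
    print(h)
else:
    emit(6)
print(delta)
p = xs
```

7

Transformed code:
print(delta)
if delta != 36:
    delta = delta * xs
    log(delta)
p = set()
for tokens in h:
    if h > 9:
        p.add(delta[18])
xs = xs + 38
record(delta)
if 15 == p:
    h = 4 * xs // delta
else:
    p = p * (38 + 25)
if p <= delta:
    print(h)
else:
    emit(6)
print(delta)
p = xs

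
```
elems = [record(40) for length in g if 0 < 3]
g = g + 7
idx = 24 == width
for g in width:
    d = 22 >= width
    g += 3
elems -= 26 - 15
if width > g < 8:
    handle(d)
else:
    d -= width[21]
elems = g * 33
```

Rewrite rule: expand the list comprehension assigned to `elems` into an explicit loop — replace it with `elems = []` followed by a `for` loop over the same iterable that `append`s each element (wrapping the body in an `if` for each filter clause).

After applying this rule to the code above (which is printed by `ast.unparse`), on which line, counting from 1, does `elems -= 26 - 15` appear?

Transformed code:
elems = []
for length in g:
    if 0 < 3:
        elems.append(record(40))
g = g + 7
idx = 24 == width
for g in width:
    d = 22 >= width
    g += 3
elems -= 26 - 15
if width > g < 8:
    handle(d)
else:
    d -= width[21]
elems = g * 33

10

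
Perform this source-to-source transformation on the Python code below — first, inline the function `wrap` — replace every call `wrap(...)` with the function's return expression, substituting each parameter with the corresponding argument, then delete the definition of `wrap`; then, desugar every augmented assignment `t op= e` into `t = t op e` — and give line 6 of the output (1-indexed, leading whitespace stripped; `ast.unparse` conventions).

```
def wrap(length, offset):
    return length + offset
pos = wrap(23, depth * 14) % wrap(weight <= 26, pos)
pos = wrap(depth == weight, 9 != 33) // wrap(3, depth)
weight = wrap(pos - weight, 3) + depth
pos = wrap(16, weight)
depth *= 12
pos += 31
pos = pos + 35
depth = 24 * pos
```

pos = pos + 31

Transformed code:
pos = (23 + depth * 14) % ((weight <= 26) + pos)
pos = ((depth == weight) + (9 != 33)) // (3 + depth)
weight = pos - weight + 3 + depth
pos = 16 + weight
depth = depth * 12
pos = pos + 31
pos = pos + 35
depth = 24 * pos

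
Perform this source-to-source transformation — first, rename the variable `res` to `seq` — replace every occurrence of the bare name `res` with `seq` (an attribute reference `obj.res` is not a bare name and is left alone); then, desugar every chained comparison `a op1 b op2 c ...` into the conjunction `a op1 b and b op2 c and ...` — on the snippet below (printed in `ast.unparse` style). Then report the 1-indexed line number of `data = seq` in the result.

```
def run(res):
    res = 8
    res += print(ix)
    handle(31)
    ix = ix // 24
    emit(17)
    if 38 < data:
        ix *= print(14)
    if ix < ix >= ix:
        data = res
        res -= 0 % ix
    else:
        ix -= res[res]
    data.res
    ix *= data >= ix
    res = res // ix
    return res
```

10

Transformed code:
def run(seq):
    seq = 8
    seq += print(ix)
    handle(31)
    ix = ix // 24
    emit(17)
    if 38 < data:
        ix *= print(14)
    if ix < ix and ix >= ix:
        data = seq
        seq -= 0 % ix
    else:
        ix -= seq[seq]
    data.res
    ix *= data >= ix
    seq = seq // ix
    return seq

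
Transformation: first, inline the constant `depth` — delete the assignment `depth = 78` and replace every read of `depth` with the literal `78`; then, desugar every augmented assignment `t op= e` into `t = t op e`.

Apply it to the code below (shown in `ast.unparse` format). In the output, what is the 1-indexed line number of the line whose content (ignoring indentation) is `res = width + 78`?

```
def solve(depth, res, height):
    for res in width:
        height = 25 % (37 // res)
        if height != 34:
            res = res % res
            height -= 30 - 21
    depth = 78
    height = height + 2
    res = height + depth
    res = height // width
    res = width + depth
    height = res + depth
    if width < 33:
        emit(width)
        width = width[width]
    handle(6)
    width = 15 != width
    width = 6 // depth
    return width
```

10

Transformed code:
def solve(depth, res, height):
    for res in width:
        height = 25 % (37 // res)
        if height != 34:
            res = res % res
            height = height - (30 - 21)
    height = height + 2
    res = height + 78
    res = height // width
    res = width + 78
    height = res + 78
    if width < 33:
        emit(width)
        width = width[width]
    handle(6)
    width = 15 != width
    width = 6 // 78
    return width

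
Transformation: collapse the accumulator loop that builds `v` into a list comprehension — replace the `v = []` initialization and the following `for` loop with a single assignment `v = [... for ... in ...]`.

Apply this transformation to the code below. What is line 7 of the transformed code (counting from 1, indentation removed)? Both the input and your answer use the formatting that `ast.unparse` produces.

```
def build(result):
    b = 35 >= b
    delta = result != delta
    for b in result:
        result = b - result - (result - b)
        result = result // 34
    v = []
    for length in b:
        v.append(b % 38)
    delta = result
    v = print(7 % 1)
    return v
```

Transformed code:
def build(result):
    b = 35 >= b
    delta = result != delta
    for b in result:
        result = b - result - (result - b)
        result = result // 34
    v = [b % 38 for length in b]
    delta = result
    v = print(7 % 1)
    return v

v = [b % 38 for length in b]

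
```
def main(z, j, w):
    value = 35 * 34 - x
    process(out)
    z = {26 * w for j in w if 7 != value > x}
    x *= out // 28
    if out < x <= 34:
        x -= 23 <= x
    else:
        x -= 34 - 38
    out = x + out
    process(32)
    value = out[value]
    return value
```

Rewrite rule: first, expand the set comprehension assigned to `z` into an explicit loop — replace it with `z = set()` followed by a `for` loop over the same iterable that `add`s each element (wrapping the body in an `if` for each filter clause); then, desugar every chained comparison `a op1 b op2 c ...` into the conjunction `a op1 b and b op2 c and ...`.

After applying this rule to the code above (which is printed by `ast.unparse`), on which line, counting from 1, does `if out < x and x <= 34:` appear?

9

Transformed code:
def main(z, j, w):
    value = 35 * 34 - x
    process(out)
    z = set()
    for j in w:
        if 7 != value and value > x:
            z.add(26 * w)
    x *= out // 28
    if out < x and x <= 34:
        x -= 23 <= x
    else:
        x -= 34 - 38
    out = x + out
    process(32)
    value = out[value]
    return value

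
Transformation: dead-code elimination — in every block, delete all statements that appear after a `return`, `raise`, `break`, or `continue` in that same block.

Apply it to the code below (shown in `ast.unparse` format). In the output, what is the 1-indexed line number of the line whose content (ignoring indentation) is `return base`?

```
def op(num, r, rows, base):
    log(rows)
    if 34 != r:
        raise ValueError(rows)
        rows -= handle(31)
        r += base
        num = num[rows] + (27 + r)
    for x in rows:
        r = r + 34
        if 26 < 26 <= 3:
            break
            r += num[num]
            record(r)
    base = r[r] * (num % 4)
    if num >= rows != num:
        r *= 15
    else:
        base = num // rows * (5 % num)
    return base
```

Transformed code:
def op(num, r, rows, base):
    log(rows)
    if 34 != r:
        raise ValueError(rows)
    for x in rows:
        r = r + 34
        if 26 < 26 <= 3:
            break
    base = r[r] * (num % 4)
    if num >= rows != num:
        r *= 15
    else:
        base = num // rows * (5 % num)
    return base

14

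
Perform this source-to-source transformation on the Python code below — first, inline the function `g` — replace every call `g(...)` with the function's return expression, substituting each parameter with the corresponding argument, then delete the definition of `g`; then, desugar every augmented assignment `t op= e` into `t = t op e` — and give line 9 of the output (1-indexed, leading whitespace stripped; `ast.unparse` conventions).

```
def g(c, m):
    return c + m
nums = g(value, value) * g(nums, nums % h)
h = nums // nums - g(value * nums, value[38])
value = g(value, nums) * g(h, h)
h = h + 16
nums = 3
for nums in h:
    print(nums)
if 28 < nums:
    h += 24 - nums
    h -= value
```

Transformed code:
nums = (value + value) * (nums + nums % h)
h = nums // nums - (value * nums + value[38])
value = (value + nums) * (h + h)
h = h + 16
nums = 3
for nums in h:
    print(nums)
if 28 < nums:
    h = h + (24 - nums)
    h = h - value

h = h + (24 - nums)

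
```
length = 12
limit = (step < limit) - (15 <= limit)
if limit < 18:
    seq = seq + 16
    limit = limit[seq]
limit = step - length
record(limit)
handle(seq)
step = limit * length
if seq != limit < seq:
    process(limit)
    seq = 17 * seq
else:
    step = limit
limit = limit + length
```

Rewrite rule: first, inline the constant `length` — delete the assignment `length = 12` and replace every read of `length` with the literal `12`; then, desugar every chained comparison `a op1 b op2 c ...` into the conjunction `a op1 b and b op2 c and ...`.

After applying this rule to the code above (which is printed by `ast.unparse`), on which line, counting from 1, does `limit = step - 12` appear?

5

Transformed code:
limit = (step < limit) - (15 <= limit)
if limit < 18:
    seq = seq + 16
    limit = limit[seq]
limit = step - 12
record(limit)
handle(seq)
step = limit * 12
if seq != limit and limit < seq:
    process(limit)
    seq = 17 * seq
else:
    step = limit
limit = limit + 12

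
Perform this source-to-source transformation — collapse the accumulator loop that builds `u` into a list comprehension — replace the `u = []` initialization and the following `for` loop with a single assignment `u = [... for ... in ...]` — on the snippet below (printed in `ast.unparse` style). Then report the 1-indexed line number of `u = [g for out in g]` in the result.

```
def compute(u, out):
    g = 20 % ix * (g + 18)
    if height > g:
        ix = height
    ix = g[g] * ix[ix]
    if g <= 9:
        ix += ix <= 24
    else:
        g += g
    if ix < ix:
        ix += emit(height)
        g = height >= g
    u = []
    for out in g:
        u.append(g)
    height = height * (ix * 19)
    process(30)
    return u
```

Transformed code:
def compute(u, out):
    g = 20 % ix * (g + 18)
    if height > g:
        ix = height
    ix = g[g] * ix[ix]
    if g <= 9:
        ix += ix <= 24
    else:
        g += g
    if ix < ix:
        ix += emit(height)
        g = height >= g
    u = [g for out in g]
    height = height * (ix * 19)
    process(30)
    return u

13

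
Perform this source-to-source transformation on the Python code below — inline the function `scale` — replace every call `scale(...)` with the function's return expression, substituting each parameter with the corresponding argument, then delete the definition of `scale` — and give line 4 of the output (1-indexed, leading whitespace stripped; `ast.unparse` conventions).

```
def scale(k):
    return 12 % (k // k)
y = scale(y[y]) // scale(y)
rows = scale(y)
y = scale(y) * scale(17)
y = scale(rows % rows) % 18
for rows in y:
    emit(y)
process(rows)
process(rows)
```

Transformed code:
y = 12 % (y[y] // y[y]) // (12 % (y // y))
rows = 12 % (y // y)
y = 12 % (y // y) * (12 % (17 // 17))
y = 12 % (rows % rows // (rows % rows)) % 18
for rows in y:
    emit(y)
process(rows)
process(rows)

y = 12 % (rows % rows // (rows % rows)) % 18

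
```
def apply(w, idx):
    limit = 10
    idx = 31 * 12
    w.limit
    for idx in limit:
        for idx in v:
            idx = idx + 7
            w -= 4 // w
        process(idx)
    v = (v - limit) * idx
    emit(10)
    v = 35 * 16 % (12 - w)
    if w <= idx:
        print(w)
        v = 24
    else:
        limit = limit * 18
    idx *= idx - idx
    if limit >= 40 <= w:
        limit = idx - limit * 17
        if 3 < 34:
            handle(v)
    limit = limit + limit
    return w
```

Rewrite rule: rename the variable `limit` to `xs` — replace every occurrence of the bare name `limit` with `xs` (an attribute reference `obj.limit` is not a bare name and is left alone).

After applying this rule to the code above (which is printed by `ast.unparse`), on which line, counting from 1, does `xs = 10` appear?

Transformed code:
def apply(w, idx):
    xs = 10
    idx = 31 * 12
    w.limit
    for idx in xs:
        for idx in v:
            idx = idx + 7
            w -= 4 // w
        process(idx)
    v = (v - xs) * idx
    emit(10)
    v = 35 * 16 % (12 - w)
    if w <= idx:
        print(w)
        v = 24
    else:
        xs = xs * 18
    idx *= idx - idx
    if xs >= 40 <= w:
        xs = idx - xs * 17
        if 3 < 34:
            handle(v)
    xs = xs + xs
    return w

2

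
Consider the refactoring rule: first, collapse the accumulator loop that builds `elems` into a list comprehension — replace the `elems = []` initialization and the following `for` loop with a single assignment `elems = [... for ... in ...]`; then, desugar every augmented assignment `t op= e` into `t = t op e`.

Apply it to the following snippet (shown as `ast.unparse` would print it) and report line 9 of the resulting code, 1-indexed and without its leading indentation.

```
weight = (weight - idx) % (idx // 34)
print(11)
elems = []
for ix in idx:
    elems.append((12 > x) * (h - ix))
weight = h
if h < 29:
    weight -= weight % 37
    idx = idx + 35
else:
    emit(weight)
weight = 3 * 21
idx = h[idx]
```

emit(weight)

Transformed code:
weight = (weight - idx) % (idx // 34)
print(11)
elems = [(12 > x) * (h - ix) for ix in idx]
weight = h
if h < 29:
    weight = weight - weight % 37
    idx = idx + 35
else:
    emit(weight)
weight = 3 * 21
idx = h[idx]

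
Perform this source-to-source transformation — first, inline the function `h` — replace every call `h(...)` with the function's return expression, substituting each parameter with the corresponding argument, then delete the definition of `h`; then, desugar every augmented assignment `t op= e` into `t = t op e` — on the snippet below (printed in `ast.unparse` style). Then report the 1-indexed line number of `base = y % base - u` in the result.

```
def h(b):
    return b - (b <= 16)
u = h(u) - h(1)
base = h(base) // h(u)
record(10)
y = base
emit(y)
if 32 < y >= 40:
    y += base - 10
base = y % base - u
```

8

Transformed code:
u = u - (u <= 16) - (1 - (1 <= 16))
base = (base - (base <= 16)) // (u - (u <= 16))
record(10)
y = base
emit(y)
if 32 < y >= 40:
    y = y + (base - 10)
base = y % base - u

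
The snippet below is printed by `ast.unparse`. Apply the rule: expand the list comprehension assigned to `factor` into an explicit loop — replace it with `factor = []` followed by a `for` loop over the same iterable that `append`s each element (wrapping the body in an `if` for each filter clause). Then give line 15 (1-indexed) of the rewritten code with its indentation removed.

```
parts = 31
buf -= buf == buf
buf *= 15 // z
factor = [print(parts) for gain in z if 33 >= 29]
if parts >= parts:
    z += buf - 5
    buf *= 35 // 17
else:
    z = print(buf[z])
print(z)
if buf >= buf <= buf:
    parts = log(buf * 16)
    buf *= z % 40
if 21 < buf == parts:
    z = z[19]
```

Transformed code:
parts = 31
buf -= buf == buf
buf *= 15 // z
factor = []
for gain in z:
    if 33 >= 29:
        factor.append(print(parts))
if parts >= parts:
    z += buf - 5
    buf *= 35 // 17
else:
    z = print(buf[z])
print(z)
if buf >= buf <= buf:
    parts = log(buf * 16)
    buf *= z % 40
if 21 < buf == parts:
    z = z[19]

parts = log(buf * 16)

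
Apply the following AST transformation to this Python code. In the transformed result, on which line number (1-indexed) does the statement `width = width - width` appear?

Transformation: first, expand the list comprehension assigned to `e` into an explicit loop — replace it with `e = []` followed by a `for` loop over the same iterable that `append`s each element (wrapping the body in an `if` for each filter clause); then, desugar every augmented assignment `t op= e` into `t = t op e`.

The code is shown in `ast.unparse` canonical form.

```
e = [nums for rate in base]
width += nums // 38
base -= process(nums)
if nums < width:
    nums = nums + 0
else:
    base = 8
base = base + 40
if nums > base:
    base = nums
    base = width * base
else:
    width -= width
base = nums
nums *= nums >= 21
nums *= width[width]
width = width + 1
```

Transformed code:
e = []
for rate in base:
    e.append(nums)
width = width + nums // 38
base = base - process(nums)
if nums < width:
    nums = nums + 0
else:
    base = 8
base = base + 40
if nums > base:
    base = nums
    base = width * base
else:
    width = width - width
base = nums
nums = nums * (nums >= 21)
nums = nums * width[width]
width = width + 1

15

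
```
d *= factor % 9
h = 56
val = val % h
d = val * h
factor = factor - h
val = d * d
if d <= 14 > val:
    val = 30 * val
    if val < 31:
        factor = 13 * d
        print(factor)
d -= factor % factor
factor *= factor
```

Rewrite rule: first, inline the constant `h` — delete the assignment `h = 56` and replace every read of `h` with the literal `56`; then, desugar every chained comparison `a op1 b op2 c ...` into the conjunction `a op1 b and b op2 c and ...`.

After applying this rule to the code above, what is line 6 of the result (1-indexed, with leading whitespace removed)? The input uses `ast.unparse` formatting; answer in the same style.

Transformed code:
d *= factor % 9
val = val % 56
d = val * 56
factor = factor - 56
val = d * d
if d <= 14 and 14 > val:
    val = 30 * val
    if val < 31:
        factor = 13 * d
        print(factor)
d -= factor % factor
factor *= factor

if d <= 14 and 14 > val:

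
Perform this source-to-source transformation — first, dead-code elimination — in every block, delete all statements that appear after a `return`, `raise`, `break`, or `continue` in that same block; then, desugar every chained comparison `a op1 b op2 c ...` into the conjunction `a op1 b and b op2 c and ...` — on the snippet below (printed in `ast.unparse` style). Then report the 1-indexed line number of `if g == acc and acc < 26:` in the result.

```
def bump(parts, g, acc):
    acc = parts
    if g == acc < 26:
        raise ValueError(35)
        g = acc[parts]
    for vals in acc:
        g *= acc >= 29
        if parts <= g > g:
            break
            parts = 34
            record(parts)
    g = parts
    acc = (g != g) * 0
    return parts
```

3

Transformed code:
def bump(parts, g, acc):
    acc = parts
    if g == acc and acc < 26:
        raise ValueError(35)
    for vals in acc:
        g *= acc >= 29
        if parts <= g and g > g:
            break
    g = parts
    acc = (g != g) * 0
    return parts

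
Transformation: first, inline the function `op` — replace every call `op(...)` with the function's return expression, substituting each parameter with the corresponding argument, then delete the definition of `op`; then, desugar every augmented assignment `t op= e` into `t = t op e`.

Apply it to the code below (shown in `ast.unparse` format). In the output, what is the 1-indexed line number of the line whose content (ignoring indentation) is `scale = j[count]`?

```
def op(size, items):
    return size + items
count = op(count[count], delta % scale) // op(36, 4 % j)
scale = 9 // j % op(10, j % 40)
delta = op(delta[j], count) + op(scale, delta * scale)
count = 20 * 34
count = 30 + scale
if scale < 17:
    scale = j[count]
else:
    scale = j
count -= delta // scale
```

Transformed code:
count = (count[count] + delta % scale) // (36 + 4 % j)
scale = 9 // j % (10 + j % 40)
delta = delta[j] + count + (scale + delta * scale)
count = 20 * 34
count = 30 + scale
if scale < 17:
    scale = j[count]
else:
    scale = j
count = count - delta // scale

7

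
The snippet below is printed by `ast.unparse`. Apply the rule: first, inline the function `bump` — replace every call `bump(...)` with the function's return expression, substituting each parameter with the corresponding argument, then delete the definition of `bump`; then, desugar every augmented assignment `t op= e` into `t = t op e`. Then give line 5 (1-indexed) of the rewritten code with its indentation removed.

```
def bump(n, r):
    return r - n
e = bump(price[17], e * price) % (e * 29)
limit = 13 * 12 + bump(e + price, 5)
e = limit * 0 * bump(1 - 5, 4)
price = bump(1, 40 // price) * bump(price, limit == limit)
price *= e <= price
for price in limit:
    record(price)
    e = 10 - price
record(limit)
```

price = price * (e <= price)

Transformed code:
e = (e * price - price[17]) % (e * 29)
limit = 13 * 12 + (5 - (e + price))
e = limit * 0 * (4 - (1 - 5))
price = (40 // price - 1) * ((limit == limit) - price)
price = price * (e <= price)
for price in limit:
    record(price)
    e = 10 - price
record(limit)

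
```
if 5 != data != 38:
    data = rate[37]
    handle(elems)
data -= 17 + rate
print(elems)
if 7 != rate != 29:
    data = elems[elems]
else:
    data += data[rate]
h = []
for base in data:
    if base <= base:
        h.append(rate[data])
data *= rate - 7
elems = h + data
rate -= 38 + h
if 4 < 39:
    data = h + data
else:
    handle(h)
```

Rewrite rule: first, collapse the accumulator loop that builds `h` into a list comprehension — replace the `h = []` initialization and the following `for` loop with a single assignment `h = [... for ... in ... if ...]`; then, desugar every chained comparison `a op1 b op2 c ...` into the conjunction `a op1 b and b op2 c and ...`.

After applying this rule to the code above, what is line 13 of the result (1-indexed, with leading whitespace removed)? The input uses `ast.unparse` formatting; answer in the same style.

rate -= 38 + h

Transformed code:
if 5 != data and data != 38:
    data = rate[37]
    handle(elems)
data -= 17 + rate
print(elems)
if 7 != rate and rate != 29:
    data = elems[elems]
else:
    data += data[rate]
h = [rate[data] for base in data if base <= base]
data *= rate - 7
elems = h + data
rate -= 38 + h
if 4 < 39:
    data = h + data
else:
    handle(h)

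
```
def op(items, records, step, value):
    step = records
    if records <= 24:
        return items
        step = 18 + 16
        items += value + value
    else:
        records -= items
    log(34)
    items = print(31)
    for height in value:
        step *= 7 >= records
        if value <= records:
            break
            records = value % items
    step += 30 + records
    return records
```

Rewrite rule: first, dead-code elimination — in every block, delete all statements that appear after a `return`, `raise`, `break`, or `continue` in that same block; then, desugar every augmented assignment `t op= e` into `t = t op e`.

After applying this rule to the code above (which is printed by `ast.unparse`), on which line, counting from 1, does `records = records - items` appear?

Transformed code:
def op(items, records, step, value):
    step = records
    if records <= 24:
        return items
    else:
        records = records - items
    log(34)
    items = print(31)
    for height in value:
        step = step * (7 >= records)
        if value <= records:
            break
    step = step + (30 + records)
    return records

6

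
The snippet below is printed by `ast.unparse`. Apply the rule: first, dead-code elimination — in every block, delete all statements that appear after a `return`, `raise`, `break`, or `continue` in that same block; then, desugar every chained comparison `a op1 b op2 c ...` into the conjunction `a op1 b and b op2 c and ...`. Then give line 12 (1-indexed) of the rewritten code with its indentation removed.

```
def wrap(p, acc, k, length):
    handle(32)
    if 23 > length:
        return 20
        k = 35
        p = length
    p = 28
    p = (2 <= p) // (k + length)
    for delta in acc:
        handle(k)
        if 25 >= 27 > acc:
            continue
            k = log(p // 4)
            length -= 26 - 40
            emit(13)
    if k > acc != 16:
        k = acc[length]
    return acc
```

k = acc[length]

Transformed code:
def wrap(p, acc, k, length):
    handle(32)
    if 23 > length:
        return 20
    p = 28
    p = (2 <= p) // (k + length)
    for delta in acc:
        handle(k)
        if 25 >= 27 and 27 > acc:
            continue
    if k > acc and acc != 16:
        k = acc[length]
    return acc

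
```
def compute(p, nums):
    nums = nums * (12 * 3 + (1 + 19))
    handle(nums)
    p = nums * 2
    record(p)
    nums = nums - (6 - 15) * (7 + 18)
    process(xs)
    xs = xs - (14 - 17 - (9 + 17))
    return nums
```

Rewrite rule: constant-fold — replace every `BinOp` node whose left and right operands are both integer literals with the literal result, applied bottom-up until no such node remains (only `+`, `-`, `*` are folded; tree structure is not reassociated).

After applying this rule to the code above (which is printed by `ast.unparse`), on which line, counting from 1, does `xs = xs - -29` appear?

8

Transformed code:
def compute(p, nums):
    nums = nums * 56
    handle(nums)
    p = nums * 2
    record(p)
    nums = nums - -225
    process(xs)
    xs = xs - -29
    return nums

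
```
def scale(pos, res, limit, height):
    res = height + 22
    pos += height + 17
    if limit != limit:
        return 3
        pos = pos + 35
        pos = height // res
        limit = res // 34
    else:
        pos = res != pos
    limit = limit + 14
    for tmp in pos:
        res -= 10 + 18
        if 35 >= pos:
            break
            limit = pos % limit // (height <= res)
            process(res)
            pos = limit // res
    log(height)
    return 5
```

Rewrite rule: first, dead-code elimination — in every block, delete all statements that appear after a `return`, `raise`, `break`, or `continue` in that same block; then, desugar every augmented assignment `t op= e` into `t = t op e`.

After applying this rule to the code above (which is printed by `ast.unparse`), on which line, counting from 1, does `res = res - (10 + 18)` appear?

Transformed code:
def scale(pos, res, limit, height):
    res = height + 22
    pos = pos + (height + 17)
    if limit != limit:
        return 3
    else:
        pos = res != pos
    limit = limit + 14
    for tmp in pos:
        res = res - (10 + 18)
        if 35 >= pos:
            break
    log(height)
    return 5

10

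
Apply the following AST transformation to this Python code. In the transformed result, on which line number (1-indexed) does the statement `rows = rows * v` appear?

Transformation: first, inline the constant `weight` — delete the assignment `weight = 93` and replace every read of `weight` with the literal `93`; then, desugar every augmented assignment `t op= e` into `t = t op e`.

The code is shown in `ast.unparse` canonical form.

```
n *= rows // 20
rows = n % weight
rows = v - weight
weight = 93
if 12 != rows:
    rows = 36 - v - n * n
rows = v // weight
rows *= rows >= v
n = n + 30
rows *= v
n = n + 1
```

Transformed code:
n = n * (rows // 20)
rows = n % 93
rows = v - 93
if 12 != rows:
    rows = 36 - v - n * n
rows = v // 93
rows = rows * (rows >= v)
n = n + 30
rows = rows * v
n = n + 1

9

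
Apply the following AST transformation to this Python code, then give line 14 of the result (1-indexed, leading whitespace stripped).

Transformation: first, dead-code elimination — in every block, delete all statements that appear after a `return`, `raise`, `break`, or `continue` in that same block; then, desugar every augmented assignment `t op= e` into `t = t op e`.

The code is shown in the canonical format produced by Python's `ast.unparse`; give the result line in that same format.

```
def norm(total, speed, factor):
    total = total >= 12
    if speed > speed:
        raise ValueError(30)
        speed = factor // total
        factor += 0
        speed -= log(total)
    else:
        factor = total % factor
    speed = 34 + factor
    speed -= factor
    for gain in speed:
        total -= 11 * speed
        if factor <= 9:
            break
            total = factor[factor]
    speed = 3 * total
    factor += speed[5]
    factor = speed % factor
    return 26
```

Transformed code:
def norm(total, speed, factor):
    total = total >= 12
    if speed > speed:
        raise ValueError(30)
    else:
        factor = total % factor
    speed = 34 + factor
    speed = speed - factor
    for gain in speed:
        total = total - 11 * speed
        if factor <= 9:
            break
    speed = 3 * total
    factor = factor + speed[5]
    factor = speed % factor
    return 26

factor = factor + speed[5]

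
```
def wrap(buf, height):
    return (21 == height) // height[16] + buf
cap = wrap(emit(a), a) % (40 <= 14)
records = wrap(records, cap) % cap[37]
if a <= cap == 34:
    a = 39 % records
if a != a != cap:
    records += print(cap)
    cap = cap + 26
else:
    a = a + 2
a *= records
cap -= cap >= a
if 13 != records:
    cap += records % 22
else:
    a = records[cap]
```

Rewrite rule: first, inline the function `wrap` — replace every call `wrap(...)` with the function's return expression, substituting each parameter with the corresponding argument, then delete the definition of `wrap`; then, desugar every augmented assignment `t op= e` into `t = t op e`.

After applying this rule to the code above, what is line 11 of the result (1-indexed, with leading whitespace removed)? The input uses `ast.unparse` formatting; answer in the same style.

Transformed code:
cap = ((21 == a) // a[16] + emit(a)) % (40 <= 14)
records = ((21 == cap) // cap[16] + records) % cap[37]
if a <= cap == 34:
    a = 39 % records
if a != a != cap:
    records = records + print(cap)
    cap = cap + 26
else:
    a = a + 2
a = a * records
cap = cap - (cap >= a)
if 13 != records:
    cap = cap + records % 22
else:
    a = records[cap]

cap = cap - (cap >= a)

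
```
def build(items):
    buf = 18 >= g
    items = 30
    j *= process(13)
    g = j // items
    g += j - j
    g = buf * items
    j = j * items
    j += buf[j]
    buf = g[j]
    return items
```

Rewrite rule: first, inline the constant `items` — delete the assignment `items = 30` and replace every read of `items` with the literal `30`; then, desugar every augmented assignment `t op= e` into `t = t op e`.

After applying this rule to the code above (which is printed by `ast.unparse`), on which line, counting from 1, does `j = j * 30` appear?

Transformed code:
def build(items):
    buf = 18 >= g
    j = j * process(13)
    g = j // 30
    g = g + (j - j)
    g = buf * 30
    j = j * 30
    j = j + buf[j]
    buf = g[j]
    return 30

7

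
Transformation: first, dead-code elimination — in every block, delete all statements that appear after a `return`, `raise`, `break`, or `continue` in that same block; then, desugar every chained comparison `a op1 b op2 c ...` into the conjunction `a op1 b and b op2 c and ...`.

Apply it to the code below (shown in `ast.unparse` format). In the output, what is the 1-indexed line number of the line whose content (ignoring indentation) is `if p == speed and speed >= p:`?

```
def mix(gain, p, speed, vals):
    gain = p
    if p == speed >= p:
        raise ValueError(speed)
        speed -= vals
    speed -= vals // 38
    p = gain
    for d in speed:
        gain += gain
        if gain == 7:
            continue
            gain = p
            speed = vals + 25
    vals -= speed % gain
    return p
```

Transformed code:
def mix(gain, p, speed, vals):
    gain = p
    if p == speed and speed >= p:
        raise ValueError(speed)
    speed -= vals // 38
    p = gain
    for d in speed:
        gain += gain
        if gain == 7:
            continue
    vals -= speed % gain
    return p

3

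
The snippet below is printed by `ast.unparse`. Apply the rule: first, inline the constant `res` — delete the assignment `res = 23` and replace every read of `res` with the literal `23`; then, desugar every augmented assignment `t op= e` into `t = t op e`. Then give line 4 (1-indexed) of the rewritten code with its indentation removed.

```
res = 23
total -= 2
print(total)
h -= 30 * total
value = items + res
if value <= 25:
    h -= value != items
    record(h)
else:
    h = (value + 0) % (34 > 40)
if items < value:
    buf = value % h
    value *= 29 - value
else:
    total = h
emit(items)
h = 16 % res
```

Transformed code:
total = total - 2
print(total)
h = h - 30 * total
value = items + 23
if value <= 25:
    h = h - (value != items)
    record(h)
else:
    h = (value + 0) % (34 > 40)
if items < value:
    buf = value % h
    value = value * (29 - value)
else:
    total = h
emit(items)
h = 16 % 23

value = items + 23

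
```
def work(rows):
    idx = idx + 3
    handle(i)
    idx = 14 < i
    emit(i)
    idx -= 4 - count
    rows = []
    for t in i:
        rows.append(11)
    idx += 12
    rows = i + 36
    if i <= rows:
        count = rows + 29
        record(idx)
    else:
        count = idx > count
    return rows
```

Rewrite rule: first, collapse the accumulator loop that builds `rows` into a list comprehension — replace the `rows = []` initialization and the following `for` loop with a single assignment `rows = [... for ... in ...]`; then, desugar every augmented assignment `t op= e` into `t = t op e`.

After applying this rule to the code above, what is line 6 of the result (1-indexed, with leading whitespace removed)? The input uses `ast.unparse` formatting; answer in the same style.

idx = idx - (4 - count)

Transformed code:
def work(rows):
    idx = idx + 3
    handle(i)
    idx = 14 < i
    emit(i)
    idx = idx - (4 - count)
    rows = [11 for t in i]
    idx = idx + 12
    rows = i + 36
    if i <= rows:
        count = rows + 29
        record(idx)
    else:
        count = idx > count
    return rows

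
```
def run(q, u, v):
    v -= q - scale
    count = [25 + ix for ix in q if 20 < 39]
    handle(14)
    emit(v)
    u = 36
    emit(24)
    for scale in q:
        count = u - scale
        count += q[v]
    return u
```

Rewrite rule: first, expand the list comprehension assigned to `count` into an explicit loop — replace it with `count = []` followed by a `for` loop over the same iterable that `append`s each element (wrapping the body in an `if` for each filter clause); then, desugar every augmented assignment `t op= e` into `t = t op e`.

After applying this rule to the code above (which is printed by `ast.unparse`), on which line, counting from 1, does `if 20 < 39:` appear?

Transformed code:
def run(q, u, v):
    v = v - (q - scale)
    count = []
    for ix in q:
        if 20 < 39:
            count.append(25 + ix)
    handle(14)
    emit(v)
    u = 36
    emit(24)
    for scale in q:
        count = u - scale
        count = count + q[v]
    return u

5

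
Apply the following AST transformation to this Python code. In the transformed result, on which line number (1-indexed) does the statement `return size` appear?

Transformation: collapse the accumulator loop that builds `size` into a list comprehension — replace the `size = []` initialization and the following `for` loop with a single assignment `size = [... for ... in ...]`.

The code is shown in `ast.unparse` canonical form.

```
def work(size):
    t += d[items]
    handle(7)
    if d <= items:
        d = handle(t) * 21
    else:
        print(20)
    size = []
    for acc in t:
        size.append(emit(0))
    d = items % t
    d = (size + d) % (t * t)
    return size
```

Transformed code:
def work(size):
    t += d[items]
    handle(7)
    if d <= items:
        d = handle(t) * 21
    else:
        print(20)
    size = [emit(0) for acc in t]
    d = items % t
    d = (size + d) % (t * t)
    return size

11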